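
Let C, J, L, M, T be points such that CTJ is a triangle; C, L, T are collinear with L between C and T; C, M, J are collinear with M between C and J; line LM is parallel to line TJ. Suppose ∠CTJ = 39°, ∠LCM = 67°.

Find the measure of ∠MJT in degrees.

∠MJT = 74°

1. ∠CLM = 39°  [LM∥TJ, corresponding at L]
2. ∠CML = 74°  [△CLM]
3. ∠JML = 106°  [linear pair at M on CJ]
4. ∠MJT = 74°  [LM∥TJ, co-interior at J–M]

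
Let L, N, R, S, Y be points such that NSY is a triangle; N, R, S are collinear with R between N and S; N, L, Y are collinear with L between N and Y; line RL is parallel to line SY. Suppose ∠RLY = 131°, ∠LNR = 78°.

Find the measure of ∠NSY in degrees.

∠NSY = 53°

1. ∠NLR = 49°  [linear pair at L on NY]
2. ∠LRN = 53°  [△NRL]
3. ∠NSY = 53°  [RL∥SY, corresponding at R]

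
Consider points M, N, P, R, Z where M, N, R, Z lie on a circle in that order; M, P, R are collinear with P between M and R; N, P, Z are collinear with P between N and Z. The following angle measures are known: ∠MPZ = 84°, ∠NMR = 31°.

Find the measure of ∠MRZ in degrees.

∠MRZ = 53°

1. ∠RPZ = 96°  [linear pair at P on MR]
2. ∠NZR = 31°  [same arc NR]
3. ∠MRZ = 53°  [△RPZ]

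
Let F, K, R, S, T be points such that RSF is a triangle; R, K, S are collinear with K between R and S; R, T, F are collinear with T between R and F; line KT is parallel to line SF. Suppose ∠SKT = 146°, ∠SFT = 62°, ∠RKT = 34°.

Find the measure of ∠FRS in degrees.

∠FRS = 84°

1. ∠RFS = 62°  [T on ray FR]
2. ∠FSR = 34°  [KT∥SF, corresponding at K]
3. ∠FRS = 84°  [△RSF]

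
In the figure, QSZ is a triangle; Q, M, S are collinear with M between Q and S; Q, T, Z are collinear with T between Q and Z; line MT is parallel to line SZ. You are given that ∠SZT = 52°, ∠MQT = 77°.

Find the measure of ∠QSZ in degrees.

∠QSZ = 51°

1. ∠QZS = 52°  [T on ray ZQ]
2. ∠SQZ = 77°  [M on QS, T on QZ]
3. ∠QSZ = 51°  [△QSZ]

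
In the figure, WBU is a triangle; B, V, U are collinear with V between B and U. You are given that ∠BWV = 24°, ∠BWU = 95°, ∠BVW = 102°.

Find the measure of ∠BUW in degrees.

∠BUW = 31°

1. ∠VBW = 54°  [△WBV]
2. ∠UBW = 54°  [V on ray BU]
3. ∠BUW = 31°  [△WBU]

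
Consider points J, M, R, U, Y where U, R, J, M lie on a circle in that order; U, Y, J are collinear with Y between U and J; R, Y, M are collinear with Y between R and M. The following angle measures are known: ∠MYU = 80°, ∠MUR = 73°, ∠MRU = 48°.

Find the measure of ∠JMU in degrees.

∠JMU = 91°

1. ∠RMU = 59°  [△URM]
2. ∠MJU = 48°  [same arc UM]
3. ∠JUM = 41°  [△UYM]
4. ∠JMU = 91°  [△UJM]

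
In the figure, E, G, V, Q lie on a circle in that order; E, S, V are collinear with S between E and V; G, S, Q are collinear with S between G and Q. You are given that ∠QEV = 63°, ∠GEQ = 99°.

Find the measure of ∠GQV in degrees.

∠GQV = 36°

1. ∠QGV = 63°  [same arc VQ]
2. ∠GVQ = 81°  [cyclic EGVQ, opposite ∠E+∠V]
3. ∠GQV = 36°  [△GVQ]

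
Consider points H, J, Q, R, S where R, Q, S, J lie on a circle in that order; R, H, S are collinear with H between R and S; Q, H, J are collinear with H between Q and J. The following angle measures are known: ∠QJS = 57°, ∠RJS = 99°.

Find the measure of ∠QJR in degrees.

1. ∠QRS = 57°  [same arc QS]
2. ∠RQS = 81°  [cyclic RQSJ, opposite ∠Q+∠J]
3. ∠QSR = 42°  [△RQS]
4. ∠QJR = 42°  [same arc RQ]

∠QJR = 42°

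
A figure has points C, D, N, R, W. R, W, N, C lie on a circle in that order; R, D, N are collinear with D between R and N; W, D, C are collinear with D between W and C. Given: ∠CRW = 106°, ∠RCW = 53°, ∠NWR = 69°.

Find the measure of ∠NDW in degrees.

1. ∠CWR = 21°  [△RWC]
2. ∠RNW = 53°  [same arc RW]
3. ∠NRW = 58°  [△RWN]
4. ∠RDW = 101°  [△RDW]
5. ∠NDW = 79°  [linear pair at D on RN]

∠NDW = 79°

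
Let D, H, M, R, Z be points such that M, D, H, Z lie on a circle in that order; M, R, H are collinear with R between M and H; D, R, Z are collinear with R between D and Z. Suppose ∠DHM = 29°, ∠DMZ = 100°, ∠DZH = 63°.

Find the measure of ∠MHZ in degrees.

∠MHZ = 51°

1. ∠DZM = 29°  [same arc MD]
2. ∠MDZ = 51°  [△MDZ]
3. ∠MHZ = 51°  [same arc MZ]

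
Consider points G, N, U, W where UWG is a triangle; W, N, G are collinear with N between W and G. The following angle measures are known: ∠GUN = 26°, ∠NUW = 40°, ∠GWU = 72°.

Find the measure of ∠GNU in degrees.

∠GNU = 112°

1. ∠NWU = 72°  [N on ray WG]
2. ∠UNW = 68°  [△UWN]
3. ∠GNU = 112°  [linear pair at N on WG]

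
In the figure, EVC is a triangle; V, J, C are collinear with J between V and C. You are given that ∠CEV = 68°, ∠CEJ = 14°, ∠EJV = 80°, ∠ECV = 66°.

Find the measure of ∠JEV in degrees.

∠JEV = 54°

1. ∠CVE = 46°  [△EVC]
2. ∠EVJ = 46°  [J on ray VC]
3. ∠JEV = 54°  [△EVJ]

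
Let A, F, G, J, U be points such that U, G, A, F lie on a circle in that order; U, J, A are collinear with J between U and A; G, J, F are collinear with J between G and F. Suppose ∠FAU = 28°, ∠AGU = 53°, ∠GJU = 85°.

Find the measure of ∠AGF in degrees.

∠AGF = 25°

1. ∠AFU = 127°  [cyclic UGAF, opposite ∠G+∠F]
2. ∠AUF = 25°  [△UAF]
3. ∠AGF = 25°  [same arc AF]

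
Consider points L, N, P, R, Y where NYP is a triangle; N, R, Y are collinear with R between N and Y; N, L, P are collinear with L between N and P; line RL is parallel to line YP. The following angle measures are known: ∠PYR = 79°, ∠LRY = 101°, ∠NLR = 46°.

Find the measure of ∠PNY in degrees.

∠PNY = 55°

1. ∠NYP = 79°  [R on ray YN]
2. ∠NPY = 46°  [RL∥YP, corresponding at L]
3. ∠PNY = 55°  [△NYP]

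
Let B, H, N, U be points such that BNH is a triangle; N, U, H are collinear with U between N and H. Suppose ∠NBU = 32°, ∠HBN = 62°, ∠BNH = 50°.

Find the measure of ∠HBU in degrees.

∠HBU = 30°

1. ∠BHN = 68°  [△BNH]
2. ∠BNU = 50°  [U on ray NH]
3. ∠BHU = 68°  [U on ray HN]
4. ∠BUN = 98°  [△BNU]
5. ∠BUH = 82°  [linear pair at U on NH]
6. ∠HBU = 30°  [△BUH]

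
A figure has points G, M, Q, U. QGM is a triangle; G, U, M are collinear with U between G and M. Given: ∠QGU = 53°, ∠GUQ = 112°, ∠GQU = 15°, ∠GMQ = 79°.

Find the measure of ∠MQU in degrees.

1. ∠MUQ = 68°  [linear pair at U on GM]
2. ∠QMU = 79°  [U on ray MG]
3. ∠MQU = 33°  [△QUM]

∠MQU = 33°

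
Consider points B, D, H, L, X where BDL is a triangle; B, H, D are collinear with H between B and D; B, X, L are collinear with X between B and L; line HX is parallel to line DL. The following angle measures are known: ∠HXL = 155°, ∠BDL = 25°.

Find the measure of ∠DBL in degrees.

∠DBL = 130°

1. ∠BXH = 25°  [linear pair at X on BL]
2. ∠BHX = 25°  [HX∥DL, corresponding at H]
3. ∠HBX = 130°  [△BHX]
4. ∠DBL = 130°  [H on BD, X on BL]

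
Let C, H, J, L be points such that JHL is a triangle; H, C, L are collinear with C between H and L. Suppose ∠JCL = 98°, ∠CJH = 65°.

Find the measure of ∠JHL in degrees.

∠JHL = 33°

1. ∠HCJ = 82°  [linear pair at C on HL]
2. ∠CHJ = 33°  [△JHC]
3. ∠JHL = 33°  [C on ray HL]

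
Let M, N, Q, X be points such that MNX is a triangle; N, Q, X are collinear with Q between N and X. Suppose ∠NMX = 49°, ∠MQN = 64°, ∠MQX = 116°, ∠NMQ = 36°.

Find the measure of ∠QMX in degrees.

∠QMX = 13°

1. ∠MNQ = 80°  [△MNQ]
2. ∠MNX = 80°  [Q on ray NX]
3. ∠MXN = 51°  [△MNX]
4. ∠MXQ = 51°  [Q on ray XN]
5. ∠QMX = 13°  [△MQX]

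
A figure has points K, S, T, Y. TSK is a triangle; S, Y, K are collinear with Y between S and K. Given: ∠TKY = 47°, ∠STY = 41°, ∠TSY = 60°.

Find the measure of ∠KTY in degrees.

1. ∠SYT = 79°  [△TSY]
2. ∠KYT = 101°  [linear pair at Y on SK]
3. ∠KTY = 32°  [△TYK]

∠KTY = 32°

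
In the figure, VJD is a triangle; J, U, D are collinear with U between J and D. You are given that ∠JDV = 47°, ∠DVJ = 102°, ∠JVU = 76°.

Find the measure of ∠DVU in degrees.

∠DVU = 26°

1. ∠DJV = 31°  [△VJD]
2. ∠UDV = 47°  [U on ray DJ]
3. ∠UJV = 31°  [U on ray JD]
4. ∠JUV = 73°  [△VJU]
5. ∠DUV = 107°  [linear pair at U on JD]
6. ∠DVU = 26°  [△VUD]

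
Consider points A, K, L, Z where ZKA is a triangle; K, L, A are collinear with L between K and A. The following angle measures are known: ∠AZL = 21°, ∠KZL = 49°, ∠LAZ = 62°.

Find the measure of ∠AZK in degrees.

∠AZK = 70°

1. ∠ALZ = 97°  [△ZLA]
2. ∠KAZ = 62°  [L on ray AK]
3. ∠KLZ = 83°  [linear pair at L on KA]
4. ∠LKZ = 48°  [△ZKL]
5. ∠AKZ = 48°  [L on ray KA]
6. ∠AZK = 70°  [△ZKA]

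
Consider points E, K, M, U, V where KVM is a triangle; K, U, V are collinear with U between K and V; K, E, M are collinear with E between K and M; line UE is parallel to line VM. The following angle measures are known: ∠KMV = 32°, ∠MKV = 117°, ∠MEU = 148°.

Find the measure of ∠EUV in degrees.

1. ∠KVM = 31°  [△KVM]
2. ∠EUK = 31°  [UE∥VM, corresponding at U]
3. ∠EUV = 149°  [linear pair at U on KV]

∠EUV = 149°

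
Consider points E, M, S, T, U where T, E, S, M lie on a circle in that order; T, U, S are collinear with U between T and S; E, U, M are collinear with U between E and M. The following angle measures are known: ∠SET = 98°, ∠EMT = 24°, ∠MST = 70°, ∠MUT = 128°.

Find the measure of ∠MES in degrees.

∠MES = 28°

1. ∠EST = 24°  [same arc TE]
2. ∠EUS = 128°  [vertical angles at U]
3. ∠MES = 28°  [△EUS]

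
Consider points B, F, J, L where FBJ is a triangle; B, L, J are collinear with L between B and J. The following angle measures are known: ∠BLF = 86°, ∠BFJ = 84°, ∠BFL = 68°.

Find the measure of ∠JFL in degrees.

∠JFL = 16°

1. ∠FBL = 26°  [△FBL]
2. ∠FLJ = 94°  [linear pair at L on BJ]
3. ∠FBJ = 26°  [L on ray BJ]
4. ∠BJF = 70°  [△FBJ]
5. ∠FJL = 70°  [L on ray JB]
6. ∠JFL = 16°  [△FLJ]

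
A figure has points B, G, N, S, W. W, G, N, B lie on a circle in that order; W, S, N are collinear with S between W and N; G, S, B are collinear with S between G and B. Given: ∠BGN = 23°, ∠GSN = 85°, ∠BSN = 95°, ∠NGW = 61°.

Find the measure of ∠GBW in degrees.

∠GBW = 72°

1. ∠BWN = 23°  [same arc NB]
2. ∠BSW = 85°  [vertical angles at S]
3. ∠GBW = 72°  [△WSB]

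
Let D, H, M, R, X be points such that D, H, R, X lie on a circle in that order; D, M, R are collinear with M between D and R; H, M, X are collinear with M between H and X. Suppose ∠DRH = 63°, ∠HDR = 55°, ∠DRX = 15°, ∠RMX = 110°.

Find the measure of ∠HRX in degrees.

1. ∠DXH = 63°  [same arc DH]
2. ∠DHX = 15°  [same arc DX]
3. ∠HDX = 102°  [△DHX]
4. ∠HRX = 78°  [cyclic DHRX, opposite ∠D+∠R]

∠HRX = 78°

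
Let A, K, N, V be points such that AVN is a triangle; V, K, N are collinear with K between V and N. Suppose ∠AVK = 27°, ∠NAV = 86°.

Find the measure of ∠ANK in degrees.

1. ∠AVN = 27°  [K on ray VN]
2. ∠ANV = 67°  [△AVN]
3. ∠ANK = 67°  [K on ray NV]

∠ANK = 67°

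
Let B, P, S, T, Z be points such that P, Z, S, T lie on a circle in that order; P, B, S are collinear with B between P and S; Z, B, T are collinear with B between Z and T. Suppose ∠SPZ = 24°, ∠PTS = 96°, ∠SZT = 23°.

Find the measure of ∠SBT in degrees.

∠SBT = 95°

1. ∠STZ = 24°  [same arc ZS]
2. ∠SPT = 23°  [same arc ST]
3. ∠PST = 61°  [△PST]
4. ∠SBT = 95°  [△SBT]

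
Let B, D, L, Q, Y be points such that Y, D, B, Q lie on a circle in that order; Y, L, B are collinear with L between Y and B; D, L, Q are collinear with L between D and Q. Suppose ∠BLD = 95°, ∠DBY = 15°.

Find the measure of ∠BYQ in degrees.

1. ∠QLY = 95°  [vertical angles at L]
2. ∠DQY = 15°  [same arc YD]
3. ∠BYQ = 70°  [△YLQ]

∠BYQ = 70°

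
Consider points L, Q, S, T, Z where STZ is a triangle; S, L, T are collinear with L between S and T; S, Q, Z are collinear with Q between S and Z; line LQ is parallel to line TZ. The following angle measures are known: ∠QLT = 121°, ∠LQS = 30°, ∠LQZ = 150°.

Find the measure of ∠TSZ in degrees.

∠TSZ = 91°

1. ∠QLS = 59°  [linear pair at L on ST]
2. ∠LSQ = 91°  [△SLQ]
3. ∠TSZ = 91°  [L on ST, Q on SZ]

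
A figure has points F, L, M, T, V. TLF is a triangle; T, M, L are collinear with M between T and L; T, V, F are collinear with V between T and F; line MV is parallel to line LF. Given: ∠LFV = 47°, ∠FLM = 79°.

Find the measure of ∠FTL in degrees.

1. ∠LFT = 47°  [V on ray FT]
2. ∠FLT = 79°  [M on ray LT]
3. ∠FTL = 54°  [△TLF]

∠FTL = 54°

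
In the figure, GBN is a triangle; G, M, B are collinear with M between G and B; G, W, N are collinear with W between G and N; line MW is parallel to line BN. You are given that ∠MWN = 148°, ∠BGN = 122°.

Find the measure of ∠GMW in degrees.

∠GMW = 26°

1. ∠GWM = 32°  [linear pair at W on GN]
2. ∠MGW = 122°  [M on GB, W on GN]
3. ∠GMW = 26°  [△GMW]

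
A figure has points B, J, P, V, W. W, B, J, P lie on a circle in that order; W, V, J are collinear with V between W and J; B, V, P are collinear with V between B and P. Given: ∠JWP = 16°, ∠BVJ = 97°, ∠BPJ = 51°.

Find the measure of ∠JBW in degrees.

∠JBW = 62°

1. ∠JBP = 16°  [same arc JP]
2. ∠BJW = 67°  [△BVJ]
3. ∠BWJ = 51°  [same arc BJ]
4. ∠JBW = 62°  [△WBJ]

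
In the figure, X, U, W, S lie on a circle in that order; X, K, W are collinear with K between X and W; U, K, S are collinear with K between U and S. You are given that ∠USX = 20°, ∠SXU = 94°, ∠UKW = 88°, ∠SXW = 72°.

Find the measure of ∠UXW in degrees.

1. ∠SUX = 66°  [△XUS]
2. ∠UKX = 92°  [linear pair at K on XW]
3. ∠UXW = 22°  [△XKU]

∠UXW = 22°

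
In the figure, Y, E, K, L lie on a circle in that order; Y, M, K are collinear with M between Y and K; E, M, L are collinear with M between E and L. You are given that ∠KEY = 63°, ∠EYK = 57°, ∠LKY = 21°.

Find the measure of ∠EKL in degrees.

1. ∠EKY = 60°  [△YEK]
2. ∠LEY = 21°  [same arc YL]
3. ∠ELY = 60°  [same arc YE]
4. ∠EYL = 99°  [△YEL]
5. ∠EKL = 81°  [cyclic YEKL, opposite ∠Y+∠K]

∠EKL = 81°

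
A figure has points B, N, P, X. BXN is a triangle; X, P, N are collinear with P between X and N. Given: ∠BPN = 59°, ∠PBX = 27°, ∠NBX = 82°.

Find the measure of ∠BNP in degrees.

∠BNP = 66°

1. ∠BPX = 121°  [linear pair at P on XN]
2. ∠BXP = 32°  [△BXP]
3. ∠BXN = 32°  [P on ray XN]
4. ∠BNX = 66°  [△BXN]
5. ∠BNP = 66°  [P on ray NX]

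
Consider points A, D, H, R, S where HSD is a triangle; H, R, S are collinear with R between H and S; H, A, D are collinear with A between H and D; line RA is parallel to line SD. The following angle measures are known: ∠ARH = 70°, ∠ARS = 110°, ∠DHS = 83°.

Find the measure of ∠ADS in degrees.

∠ADS = 27°

1. ∠DSH = 70°  [RA∥SD, corresponding at R]
2. ∠HDS = 27°  [△HSD]
3. ∠ADS = 27°  [A on ray DH]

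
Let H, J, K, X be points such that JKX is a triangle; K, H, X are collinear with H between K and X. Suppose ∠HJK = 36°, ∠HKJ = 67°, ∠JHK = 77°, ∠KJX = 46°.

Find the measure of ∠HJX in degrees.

∠HJX = 10°

1. ∠JKX = 67°  [H on ray KX]
2. ∠JHX = 103°  [linear pair at H on KX]
3. ∠JXK = 67°  [△JKX]
4. ∠HXJ = 67°  [H on ray XK]
5. ∠HJX = 10°  [△JHX]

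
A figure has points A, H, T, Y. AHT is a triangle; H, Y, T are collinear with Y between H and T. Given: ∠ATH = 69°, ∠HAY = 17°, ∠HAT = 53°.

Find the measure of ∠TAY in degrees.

1. ∠AHT = 58°  [△AHT]
2. ∠ATY = 69°  [Y on ray TH]
3. ∠AHY = 58°  [Y on ray HT]
4. ∠AYH = 105°  [△AHY]
5. ∠AYT = 75°  [linear pair at Y on HT]
6. ∠TAY = 36°  [△AYT]

∠TAY = 36°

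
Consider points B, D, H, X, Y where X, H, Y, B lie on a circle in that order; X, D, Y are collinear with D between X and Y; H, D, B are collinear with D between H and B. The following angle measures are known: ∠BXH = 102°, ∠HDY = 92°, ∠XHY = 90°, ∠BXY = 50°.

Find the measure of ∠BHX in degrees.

1. ∠XBY = 90°  [cyclic XHYB, opposite ∠H+∠B]
2. ∠BYX = 40°  [△XYB]
3. ∠BHX = 40°  [same arc XB]

∠BHX = 40°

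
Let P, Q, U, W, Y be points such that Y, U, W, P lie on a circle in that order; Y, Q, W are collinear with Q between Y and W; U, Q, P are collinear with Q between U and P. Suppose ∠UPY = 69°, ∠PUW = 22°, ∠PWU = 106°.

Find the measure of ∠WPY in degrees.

∠WPY = 121°

1. ∠UWY = 69°  [same arc YU]
2. ∠UPW = 52°  [△UWP]
3. ∠UYW = 52°  [same arc UW]
4. ∠WUY = 59°  [△YUW]
5. ∠WPY = 121°  [cyclic YUWP, opposite ∠U+∠P]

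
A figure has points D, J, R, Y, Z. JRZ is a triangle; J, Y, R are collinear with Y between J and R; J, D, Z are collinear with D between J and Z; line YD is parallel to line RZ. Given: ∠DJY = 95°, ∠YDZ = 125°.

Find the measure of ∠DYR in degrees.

1. ∠JDY = 55°  [linear pair at D on JZ]
2. ∠DYJ = 30°  [△JYD]
3. ∠DYR = 150°  [linear pair at Y on JR]

∠DYR = 150°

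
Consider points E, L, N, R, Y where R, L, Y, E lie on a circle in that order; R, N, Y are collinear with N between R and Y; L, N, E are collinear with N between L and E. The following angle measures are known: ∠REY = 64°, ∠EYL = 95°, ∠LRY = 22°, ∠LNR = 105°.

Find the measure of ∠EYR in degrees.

1. ∠LEY = 22°  [same arc LY]
2. ∠ENY = 105°  [vertical angles at N]
3. ∠EYR = 53°  [△YNE]

∠EYR = 53°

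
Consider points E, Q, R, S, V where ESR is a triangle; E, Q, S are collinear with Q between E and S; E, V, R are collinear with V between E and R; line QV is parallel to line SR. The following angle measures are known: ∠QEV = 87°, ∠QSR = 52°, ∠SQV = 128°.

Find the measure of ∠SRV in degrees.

1. ∠RES = 87°  [Q on ES, V on ER]
2. ∠ESR = 52°  [Q on ray SE]
3. ∠ERS = 41°  [△ESR]
4. ∠SRV = 41°  [V on ray RE]

∠SRV = 41°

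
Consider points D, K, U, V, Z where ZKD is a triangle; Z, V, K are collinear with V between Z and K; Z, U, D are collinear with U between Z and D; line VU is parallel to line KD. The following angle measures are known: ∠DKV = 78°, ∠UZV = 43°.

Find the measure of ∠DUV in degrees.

∠DUV = 121°

1. ∠DKZ = 78°  [V on ray KZ]
2. ∠DZK = 43°  [V on ZK, U on ZD]
3. ∠KDZ = 59°  [△ZKD]
4. ∠VUZ = 59°  [VU∥KD, corresponding at U]
5. ∠DUV = 121°  [linear pair at U on ZD]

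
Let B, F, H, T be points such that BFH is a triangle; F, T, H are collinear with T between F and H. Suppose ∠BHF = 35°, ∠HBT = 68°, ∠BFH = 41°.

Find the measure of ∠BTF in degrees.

∠BTF = 103°

1. ∠BHT = 35°  [T on ray HF]
2. ∠BTH = 77°  [△BTH]
3. ∠BTF = 103°  [linear pair at T on FH]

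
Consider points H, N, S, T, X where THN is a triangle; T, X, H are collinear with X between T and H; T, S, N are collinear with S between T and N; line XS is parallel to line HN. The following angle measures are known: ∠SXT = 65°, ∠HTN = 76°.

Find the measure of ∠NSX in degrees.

1. ∠NHT = 65°  [XS∥HN, corresponding at X]
2. ∠HNT = 39°  [△THN]
3. ∠TSX = 39°  [XS∥HN, corresponding at S]
4. ∠NSX = 141°  [linear pair at S on TN]

∠NSX = 141°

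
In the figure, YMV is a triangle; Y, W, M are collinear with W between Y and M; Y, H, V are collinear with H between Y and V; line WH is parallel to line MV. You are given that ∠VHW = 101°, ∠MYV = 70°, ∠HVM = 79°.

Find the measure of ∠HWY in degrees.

∠HWY = 31°

1. ∠WHY = 79°  [linear pair at H on YV]
2. ∠HYW = 70°  [W on YM, H on YV]
3. ∠HWY = 31°  [△YWH]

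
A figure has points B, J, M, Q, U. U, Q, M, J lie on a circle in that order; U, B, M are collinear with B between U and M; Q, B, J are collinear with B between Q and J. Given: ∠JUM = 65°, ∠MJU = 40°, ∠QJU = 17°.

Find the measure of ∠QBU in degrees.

1. ∠JQM = 65°  [same arc MJ]
2. ∠QMU = 17°  [same arc UQ]
3. ∠MBQ = 98°  [△QBM]
4. ∠QBU = 82°  [linear pair at B on UM]

∠QBU = 82°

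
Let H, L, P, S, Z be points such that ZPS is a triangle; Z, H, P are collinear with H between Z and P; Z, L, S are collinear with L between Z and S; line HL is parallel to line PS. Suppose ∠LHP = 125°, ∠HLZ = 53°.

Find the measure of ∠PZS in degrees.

∠PZS = 72°

1. ∠LHZ = 55°  [linear pair at H on ZP]
2. ∠HZL = 72°  [△ZHL]
3. ∠PZS = 72°  [H on ZP, L on ZS]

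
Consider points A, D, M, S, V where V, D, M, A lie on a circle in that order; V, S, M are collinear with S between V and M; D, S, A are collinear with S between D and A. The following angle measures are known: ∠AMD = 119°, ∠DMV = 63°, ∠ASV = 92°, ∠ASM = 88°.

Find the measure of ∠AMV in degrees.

1. ∠AVD = 61°  [cyclic VDMA, opposite ∠V+∠M]
2. ∠DAV = 63°  [same arc VD]
3. ∠ADV = 56°  [△VDA]
4. ∠AMV = 56°  [same arc VA]

∠AMV = 56°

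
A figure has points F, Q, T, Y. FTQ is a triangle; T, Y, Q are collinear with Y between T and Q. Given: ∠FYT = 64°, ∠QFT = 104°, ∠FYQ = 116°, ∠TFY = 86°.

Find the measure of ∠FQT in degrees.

1. ∠FTY = 30°  [△FTY]
2. ∠FTQ = 30°  [Y on ray TQ]
3. ∠FQT = 46°  [△FTQ]

∠FQT = 46°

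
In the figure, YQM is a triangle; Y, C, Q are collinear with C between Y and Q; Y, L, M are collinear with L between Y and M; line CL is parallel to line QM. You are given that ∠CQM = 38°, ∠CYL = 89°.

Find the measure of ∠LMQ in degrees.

1. ∠MQY = 38°  [C on ray QY]
2. ∠MYQ = 89°  [C on YQ, L on YM]
3. ∠QMY = 53°  [△YQM]
4. ∠LMQ = 53°  [L on ray MY]

∠LMQ = 53°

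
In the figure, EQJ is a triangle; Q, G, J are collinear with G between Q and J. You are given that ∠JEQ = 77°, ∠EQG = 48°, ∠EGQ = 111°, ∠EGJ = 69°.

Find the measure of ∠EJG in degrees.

∠EJG = 55°

1. ∠EQJ = 48°  [G on ray QJ]
2. ∠EJQ = 55°  [△EQJ]
3. ∠EJG = 55°  [G on ray JQ]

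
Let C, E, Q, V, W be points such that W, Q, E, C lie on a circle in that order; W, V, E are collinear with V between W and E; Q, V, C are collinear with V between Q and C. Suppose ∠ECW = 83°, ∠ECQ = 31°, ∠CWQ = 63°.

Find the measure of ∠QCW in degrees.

∠QCW = 52°

1. ∠EQW = 97°  [cyclic WQEC, opposite ∠Q+∠C]
2. ∠EWQ = 31°  [same arc QE]
3. ∠QEW = 52°  [△WQE]
4. ∠QCW = 52°  [same arc WQ]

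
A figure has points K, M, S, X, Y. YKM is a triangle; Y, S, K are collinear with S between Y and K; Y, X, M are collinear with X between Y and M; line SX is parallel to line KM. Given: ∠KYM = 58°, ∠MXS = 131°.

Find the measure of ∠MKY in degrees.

1. ∠SYX = 58°  [S on YK, X on YM]
2. ∠SXY = 49°  [linear pair at X on YM]
3. ∠XSY = 73°  [△YSX]
4. ∠MKY = 73°  [SX∥KM, corresponding at S]

∠MKY = 73°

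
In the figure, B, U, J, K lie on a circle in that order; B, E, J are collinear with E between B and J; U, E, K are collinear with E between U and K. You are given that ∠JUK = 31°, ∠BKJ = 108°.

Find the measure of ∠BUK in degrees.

∠BUK = 41°

1. ∠JBK = 31°  [same arc JK]
2. ∠BJK = 41°  [△BJK]
3. ∠BUK = 41°  [same arc BK]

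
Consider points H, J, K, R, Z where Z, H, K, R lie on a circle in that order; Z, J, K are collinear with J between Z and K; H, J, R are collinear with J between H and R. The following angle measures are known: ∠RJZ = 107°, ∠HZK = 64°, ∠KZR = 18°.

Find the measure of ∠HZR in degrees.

∠HZR = 82°

1. ∠HRK = 64°  [same arc HK]
2. ∠KHR = 18°  [same arc KR]
3. ∠HKR = 98°  [△HKR]
4. ∠HZR = 82°  [cyclic ZHKR, opposite ∠Z+∠K]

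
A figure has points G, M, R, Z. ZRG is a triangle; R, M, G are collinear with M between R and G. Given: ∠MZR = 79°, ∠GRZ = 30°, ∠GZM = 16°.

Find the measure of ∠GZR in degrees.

1. ∠MRZ = 30°  [M on ray RG]
2. ∠RMZ = 71°  [△ZRM]
3. ∠GMZ = 109°  [linear pair at M on RG]
4. ∠MGZ = 55°  [△ZMG]
5. ∠RGZ = 55°  [M on ray GR]
6. ∠GZR = 95°  [△ZRG]

∠GZR = 95°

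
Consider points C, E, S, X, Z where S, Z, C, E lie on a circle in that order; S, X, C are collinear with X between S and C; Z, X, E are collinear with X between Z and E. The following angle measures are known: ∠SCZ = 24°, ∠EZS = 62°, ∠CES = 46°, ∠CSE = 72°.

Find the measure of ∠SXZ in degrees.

1. ∠CZS = 134°  [cyclic SZCE, opposite ∠Z+∠E]
2. ∠CSZ = 22°  [△SZC]
3. ∠SXZ = 96°  [△SXZ]

∠SXZ = 96°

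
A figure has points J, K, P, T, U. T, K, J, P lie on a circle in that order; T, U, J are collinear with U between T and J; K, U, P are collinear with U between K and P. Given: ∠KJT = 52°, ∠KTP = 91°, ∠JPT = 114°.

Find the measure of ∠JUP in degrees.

∠JUP = 81°

1. ∠KPT = 52°  [same arc TK]
2. ∠PKT = 37°  [△TKP]
3. ∠JKT = 66°  [cyclic TKJP, opposite ∠K+∠P]
4. ∠PJT = 37°  [same arc TP]
5. ∠JTK = 62°  [△TKJ]
6. ∠JPK = 62°  [same arc KJ]
7. ∠JUP = 81°  [△JUP]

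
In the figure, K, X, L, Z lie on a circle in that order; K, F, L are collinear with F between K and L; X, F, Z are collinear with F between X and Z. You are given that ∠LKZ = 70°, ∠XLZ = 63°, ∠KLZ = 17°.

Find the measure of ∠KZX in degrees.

1. ∠XKZ = 117°  [cyclic KXLZ, opposite ∠K+∠L]
2. ∠KXZ = 17°  [same arc KZ]
3. ∠KZX = 46°  [△KXZ]

∠KZX = 46°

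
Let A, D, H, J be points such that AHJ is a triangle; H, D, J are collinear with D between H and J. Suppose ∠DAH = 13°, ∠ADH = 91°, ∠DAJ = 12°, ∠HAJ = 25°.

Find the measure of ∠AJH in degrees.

1. ∠ADJ = 89°  [linear pair at D on HJ]
2. ∠AJD = 79°  [△ADJ]
3. ∠AJH = 79°  [D on ray JH]

∠AJH = 79°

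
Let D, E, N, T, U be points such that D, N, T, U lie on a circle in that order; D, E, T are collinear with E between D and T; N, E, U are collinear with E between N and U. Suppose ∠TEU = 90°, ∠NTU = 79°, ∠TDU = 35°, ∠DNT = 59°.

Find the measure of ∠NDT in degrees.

1. ∠DEN = 90°  [vertical angles at E]
2. ∠DEU = 90°  [linear pair at E on DT]
3. ∠NDU = 101°  [cyclic DNTU, opposite ∠D+∠T]
4. ∠DUN = 55°  [△DEU]
5. ∠DNU = 24°  [△DNU]
6. ∠NDT = 66°  [△DEN]

∠NDT = 66°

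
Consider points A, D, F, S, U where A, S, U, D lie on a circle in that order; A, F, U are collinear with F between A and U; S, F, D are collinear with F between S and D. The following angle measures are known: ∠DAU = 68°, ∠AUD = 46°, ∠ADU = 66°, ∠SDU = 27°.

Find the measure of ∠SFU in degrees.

∠SFU = 73°

1. ∠ASD = 46°  [same arc AD]
2. ∠SAU = 27°  [same arc SU]
3. ∠AFS = 107°  [△AFS]
4. ∠SFU = 73°  [linear pair at F on AU]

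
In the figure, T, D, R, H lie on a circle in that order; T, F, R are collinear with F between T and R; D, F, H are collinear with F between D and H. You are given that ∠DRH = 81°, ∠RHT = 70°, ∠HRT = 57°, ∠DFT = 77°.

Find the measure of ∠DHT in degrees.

∠DHT = 24°

1. ∠DTH = 99°  [cyclic TDRH, opposite ∠T+∠R]
2. ∠HDT = 57°  [same arc TH]
3. ∠DHT = 24°  [△TDH]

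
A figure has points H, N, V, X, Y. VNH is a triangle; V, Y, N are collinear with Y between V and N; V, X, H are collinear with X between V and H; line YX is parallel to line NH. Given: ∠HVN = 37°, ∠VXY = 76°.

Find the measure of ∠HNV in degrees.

1. ∠XVY = 37°  [Y on VN, X on VH]
2. ∠VYX = 67°  [△VYX]
3. ∠HNV = 67°  [YX∥NH, corresponding at Y]

∠HNV = 67°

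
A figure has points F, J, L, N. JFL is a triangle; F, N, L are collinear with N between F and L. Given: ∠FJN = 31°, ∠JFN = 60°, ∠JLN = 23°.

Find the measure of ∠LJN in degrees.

∠LJN = 66°

1. ∠FNJ = 89°  [△JFN]
2. ∠JNL = 91°  [linear pair at N on FL]
3. ∠LJN = 66°  [△JNL]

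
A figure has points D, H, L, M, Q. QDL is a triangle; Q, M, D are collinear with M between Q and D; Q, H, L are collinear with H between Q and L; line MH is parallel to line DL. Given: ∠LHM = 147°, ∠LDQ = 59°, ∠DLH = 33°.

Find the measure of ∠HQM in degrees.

1. ∠MHQ = 33°  [linear pair at H on QL]
2. ∠HMQ = 59°  [MH∥DL, corresponding at M]
3. ∠HQM = 88°  [△QMH]

∠HQM = 88°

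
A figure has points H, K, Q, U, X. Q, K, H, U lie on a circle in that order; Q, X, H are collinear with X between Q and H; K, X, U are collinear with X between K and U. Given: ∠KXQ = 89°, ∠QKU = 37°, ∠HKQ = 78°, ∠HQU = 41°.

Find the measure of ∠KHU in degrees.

1. ∠HXU = 89°  [vertical angles at X]
2. ∠QHU = 37°  [same arc QU]
3. ∠HKU = 41°  [same arc HU]
4. ∠HUK = 54°  [△HXU]
5. ∠KHU = 85°  [△KHU]

∠KHU = 85°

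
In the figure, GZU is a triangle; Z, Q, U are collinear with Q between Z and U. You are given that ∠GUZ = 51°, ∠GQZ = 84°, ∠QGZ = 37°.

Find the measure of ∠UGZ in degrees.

1. ∠GZQ = 59°  [△GZQ]
2. ∠GZU = 59°  [Q on ray ZU]
3. ∠UGZ = 70°  [△GZU]

∠UGZ = 70°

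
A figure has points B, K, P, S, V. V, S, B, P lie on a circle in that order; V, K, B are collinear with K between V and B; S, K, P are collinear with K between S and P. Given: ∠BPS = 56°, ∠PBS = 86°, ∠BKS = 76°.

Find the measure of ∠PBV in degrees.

∠PBV = 20°

1. ∠BVS = 56°  [same arc SB]
2. ∠SKV = 104°  [linear pair at K on VB]
3. ∠PSV = 20°  [△VKS]
4. ∠PBV = 20°  [same arc VP]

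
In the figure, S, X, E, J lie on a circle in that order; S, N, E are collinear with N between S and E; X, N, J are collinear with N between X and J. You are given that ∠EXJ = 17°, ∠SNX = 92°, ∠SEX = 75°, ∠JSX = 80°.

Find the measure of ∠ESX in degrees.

1. ∠SJX = 75°  [same arc SX]
2. ∠JXS = 25°  [△SXJ]
3. ∠ESX = 63°  [△SNX]

∠ESX = 63°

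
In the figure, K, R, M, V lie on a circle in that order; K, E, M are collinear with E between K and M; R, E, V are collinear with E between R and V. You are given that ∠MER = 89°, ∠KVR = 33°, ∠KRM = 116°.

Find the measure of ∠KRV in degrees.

1. ∠KER = 91°  [linear pair at E on KM]
2. ∠KMR = 33°  [same arc KR]
3. ∠MKR = 31°  [△KRM]
4. ∠KRV = 58°  [△KER]

∠KRV = 58°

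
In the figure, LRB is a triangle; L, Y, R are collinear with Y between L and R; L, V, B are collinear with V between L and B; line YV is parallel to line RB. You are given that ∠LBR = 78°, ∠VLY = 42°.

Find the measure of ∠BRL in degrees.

∠BRL = 60°

1. ∠LVY = 78°  [YV∥RB, corresponding at V]
2. ∠LYV = 60°  [△LYV]
3. ∠BRL = 60°  [YV∥RB, corresponding at Y]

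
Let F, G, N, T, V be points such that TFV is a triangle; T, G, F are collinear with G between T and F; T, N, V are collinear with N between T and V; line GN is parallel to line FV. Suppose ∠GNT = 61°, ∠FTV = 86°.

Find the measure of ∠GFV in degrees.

1. ∠FVT = 61°  [GN∥FV, corresponding at N]
2. ∠TFV = 33°  [△TFV]
3. ∠GFV = 33°  [G on ray FT]

∠GFV = 33°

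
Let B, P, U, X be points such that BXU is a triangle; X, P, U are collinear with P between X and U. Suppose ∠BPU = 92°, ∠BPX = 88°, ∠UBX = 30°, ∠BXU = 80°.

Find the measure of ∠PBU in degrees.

∠PBU = 18°

1. ∠BUX = 70°  [△BXU]
2. ∠BUP = 70°  [P on ray UX]
3. ∠PBU = 18°  [△BPU]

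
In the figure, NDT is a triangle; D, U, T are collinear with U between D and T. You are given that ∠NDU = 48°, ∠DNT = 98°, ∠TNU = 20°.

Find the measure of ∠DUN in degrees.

1. ∠NDT = 48°  [U on ray DT]
2. ∠DTN = 34°  [△NDT]
3. ∠NTU = 34°  [U on ray TD]
4. ∠NUT = 126°  [△NUT]
5. ∠DUN = 54°  [linear pair at U on DT]

∠DUN = 54°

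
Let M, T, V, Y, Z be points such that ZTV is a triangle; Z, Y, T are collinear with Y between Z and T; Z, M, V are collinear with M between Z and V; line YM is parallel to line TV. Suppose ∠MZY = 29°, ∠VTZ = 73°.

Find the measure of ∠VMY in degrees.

1. ∠TZV = 29°  [Y on ZT, M on ZV]
2. ∠TVZ = 78°  [△ZTV]
3. ∠YMZ = 78°  [YM∥TV, corresponding at M]
4. ∠VMY = 102°  [linear pair at M on ZV]

∠VMY = 102°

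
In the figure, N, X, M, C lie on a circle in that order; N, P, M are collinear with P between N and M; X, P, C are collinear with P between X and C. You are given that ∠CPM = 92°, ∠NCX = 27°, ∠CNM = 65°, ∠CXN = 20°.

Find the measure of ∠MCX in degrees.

1. ∠CNX = 133°  [△NXC]
2. ∠CXM = 65°  [same arc MC]
3. ∠CMX = 47°  [cyclic NXMC, opposite ∠N+∠M]
4. ∠MCX = 68°  [△XMC]

∠MCX = 68°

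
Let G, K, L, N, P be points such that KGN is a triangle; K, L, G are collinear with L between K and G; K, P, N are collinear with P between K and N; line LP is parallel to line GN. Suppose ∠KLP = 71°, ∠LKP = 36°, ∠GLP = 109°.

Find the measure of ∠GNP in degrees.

1. ∠KPL = 73°  [△KLP]
2. ∠LPN = 107°  [linear pair at P on KN]
3. ∠GNP = 73°  [LP∥GN, co-interior at N–P]

∠GNP = 73°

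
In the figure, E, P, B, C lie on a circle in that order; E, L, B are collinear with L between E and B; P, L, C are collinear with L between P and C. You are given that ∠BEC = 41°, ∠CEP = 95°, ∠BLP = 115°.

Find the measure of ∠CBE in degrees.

1. ∠BPC = 41°  [same arc BC]
2. ∠CBP = 85°  [cyclic EPBC, opposite ∠E+∠B]
3. ∠CLE = 115°  [vertical angles at L]
4. ∠BCP = 54°  [△PBC]
5. ∠BLC = 65°  [linear pair at L on EB]
6. ∠CBE = 61°  [△BLC]

∠CBE = 61°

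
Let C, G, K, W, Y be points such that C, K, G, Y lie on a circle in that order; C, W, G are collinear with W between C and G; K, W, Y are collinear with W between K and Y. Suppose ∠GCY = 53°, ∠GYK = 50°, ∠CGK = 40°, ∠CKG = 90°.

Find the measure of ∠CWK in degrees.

1. ∠GKY = 53°  [same arc GY]
2. ∠GWK = 87°  [△KWG]
3. ∠CWK = 93°  [linear pair at W on CG]

∠CWK = 93°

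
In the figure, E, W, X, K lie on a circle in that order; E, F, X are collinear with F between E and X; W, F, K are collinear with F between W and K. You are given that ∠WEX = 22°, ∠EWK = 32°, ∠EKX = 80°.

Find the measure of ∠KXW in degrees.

∠KXW = 90°

1. ∠WKX = 22°  [same arc WX]
2. ∠EXK = 32°  [same arc EK]
3. ∠KEX = 68°  [△EXK]
4. ∠KWX = 68°  [same arc XK]
5. ∠KXW = 90°  [△WXK]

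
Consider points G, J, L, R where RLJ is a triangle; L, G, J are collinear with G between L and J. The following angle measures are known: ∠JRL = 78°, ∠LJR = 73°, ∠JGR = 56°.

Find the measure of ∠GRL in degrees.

∠GRL = 27°

1. ∠JLR = 29°  [△RLJ]
2. ∠LGR = 124°  [linear pair at G on LJ]
3. ∠GLR = 29°  [G on ray LJ]
4. ∠GRL = 27°  [△RLG]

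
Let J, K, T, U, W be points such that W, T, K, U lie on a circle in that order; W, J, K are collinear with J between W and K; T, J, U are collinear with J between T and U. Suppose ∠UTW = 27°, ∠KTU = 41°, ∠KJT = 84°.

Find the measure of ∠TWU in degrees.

1. ∠KWU = 41°  [same arc KU]
2. ∠UJW = 84°  [vertical angles at J]
3. ∠TUW = 55°  [△WJU]
4. ∠TWU = 98°  [△WTU]

∠TWU = 98°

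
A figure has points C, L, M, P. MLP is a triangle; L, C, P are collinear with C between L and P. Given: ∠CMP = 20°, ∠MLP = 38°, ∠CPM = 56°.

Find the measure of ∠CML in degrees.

1. ∠MCP = 104°  [△MCP]
2. ∠CLM = 38°  [C on ray LP]
3. ∠LCM = 76°  [linear pair at C on LP]
4. ∠CML = 66°  [△MLC]

∠CML = 66°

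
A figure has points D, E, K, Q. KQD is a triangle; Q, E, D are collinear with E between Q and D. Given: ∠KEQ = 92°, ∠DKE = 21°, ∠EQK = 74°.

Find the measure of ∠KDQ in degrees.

∠KDQ = 71°

1. ∠DEK = 88°  [linear pair at E on QD]
2. ∠EDK = 71°  [△KED]
3. ∠KDQ = 71°  [E on ray DQ]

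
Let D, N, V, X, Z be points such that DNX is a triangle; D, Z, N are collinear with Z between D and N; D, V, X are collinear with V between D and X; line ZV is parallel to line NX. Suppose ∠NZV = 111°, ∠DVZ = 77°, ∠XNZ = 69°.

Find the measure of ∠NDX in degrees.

1. ∠DZV = 69°  [linear pair at Z on DN]
2. ∠VDZ = 34°  [△DZV]
3. ∠NDX = 34°  [Z on DN, V on DX]

∠NDX = 34°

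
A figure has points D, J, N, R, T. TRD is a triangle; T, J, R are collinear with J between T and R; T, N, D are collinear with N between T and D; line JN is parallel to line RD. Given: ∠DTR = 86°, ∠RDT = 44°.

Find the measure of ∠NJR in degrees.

∠NJR = 130°

1. ∠DRT = 50°  [△TRD]
2. ∠NJT = 50°  [JN∥RD, corresponding at J]
3. ∠NJR = 130°  [linear pair at J on TR]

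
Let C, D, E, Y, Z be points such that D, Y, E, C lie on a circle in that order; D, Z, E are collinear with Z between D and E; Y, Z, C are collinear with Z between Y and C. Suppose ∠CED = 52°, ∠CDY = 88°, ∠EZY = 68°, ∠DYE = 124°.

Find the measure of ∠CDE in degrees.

∠CDE = 72°

1. ∠CYD = 52°  [same arc DC]
2. ∠DCY = 40°  [△DYC]
3. ∠CZD = 68°  [vertical angles at Z]
4. ∠CDE = 72°  [△DZC]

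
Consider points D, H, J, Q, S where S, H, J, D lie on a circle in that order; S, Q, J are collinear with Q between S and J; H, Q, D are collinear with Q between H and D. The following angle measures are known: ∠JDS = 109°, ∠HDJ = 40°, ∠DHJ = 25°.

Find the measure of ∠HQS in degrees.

∠HQS = 94°

1. ∠JHS = 71°  [cyclic SHJD, opposite ∠H+∠D]
2. ∠HSJ = 40°  [same arc HJ]
3. ∠HJS = 69°  [△SHJ]
4. ∠HQJ = 86°  [△HQJ]
5. ∠HQS = 94°  [linear pair at Q on SJ]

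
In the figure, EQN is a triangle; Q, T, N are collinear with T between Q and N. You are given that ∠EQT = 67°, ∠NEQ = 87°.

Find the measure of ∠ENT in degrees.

1. ∠EQN = 67°  [T on ray QN]
2. ∠ENQ = 26°  [△EQN]
3. ∠ENT = 26°  [T on ray NQ]

∠ENT = 26°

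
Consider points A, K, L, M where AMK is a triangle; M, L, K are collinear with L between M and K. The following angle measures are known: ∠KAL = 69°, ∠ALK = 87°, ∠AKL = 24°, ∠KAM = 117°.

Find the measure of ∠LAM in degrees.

∠LAM = 48°

1. ∠ALM = 93°  [linear pair at L on MK]
2. ∠AKM = 24°  [L on ray KM]
3. ∠AMK = 39°  [△AMK]
4. ∠AML = 39°  [L on ray MK]
5. ∠LAM = 48°  [△AML]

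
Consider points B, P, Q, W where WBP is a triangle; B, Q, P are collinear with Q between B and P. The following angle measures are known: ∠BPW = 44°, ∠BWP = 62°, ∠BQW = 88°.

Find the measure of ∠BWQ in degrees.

1. ∠PBW = 74°  [△WBP]
2. ∠QBW = 74°  [Q on ray BP]
3. ∠BWQ = 18°  [△WBQ]

∠BWQ = 18°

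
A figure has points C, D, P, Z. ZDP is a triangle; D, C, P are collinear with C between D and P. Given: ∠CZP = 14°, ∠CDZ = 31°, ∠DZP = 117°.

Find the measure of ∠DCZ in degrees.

∠DCZ = 46°

1. ∠PDZ = 31°  [C on ray DP]
2. ∠DPZ = 32°  [△ZDP]
3. ∠CPZ = 32°  [C on ray PD]
4. ∠PCZ = 134°  [△ZCP]
5. ∠DCZ = 46°  [linear pair at C on DP]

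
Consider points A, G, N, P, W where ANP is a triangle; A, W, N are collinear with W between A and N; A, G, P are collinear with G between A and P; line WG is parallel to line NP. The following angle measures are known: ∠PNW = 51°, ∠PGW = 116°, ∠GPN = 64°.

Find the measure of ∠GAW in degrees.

1. ∠ANP = 51°  [W on ray NA]
2. ∠AGW = 64°  [linear pair at G on AP]
3. ∠AWG = 51°  [WG∥NP, corresponding at W]
4. ∠GAW = 65°  [△AWG]

∠GAW = 65°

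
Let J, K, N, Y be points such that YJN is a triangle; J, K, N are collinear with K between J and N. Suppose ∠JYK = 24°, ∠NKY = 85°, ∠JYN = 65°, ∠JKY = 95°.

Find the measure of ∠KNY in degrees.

1. ∠KJY = 61°  [△YJK]
2. ∠NJY = 61°  [K on ray JN]
3. ∠JNY = 54°  [△YJN]
4. ∠KNY = 54°  [K on ray NJ]

∠KNY = 54°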